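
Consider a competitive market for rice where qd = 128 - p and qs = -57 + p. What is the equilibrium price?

Set qd = qs: 128 - p = -57 + p.
185 = 2p, so p* = 92.5.
q* = 128 − 1(92.5) = 35.5.

p* = 92.5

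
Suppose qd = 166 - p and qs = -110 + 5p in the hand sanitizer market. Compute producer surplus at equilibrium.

Equilibrium: 166 - p = -110 + 5p gives p* = 46, q* = 120.
Supply starts at p = 22 (where qs = 0).
PS = ½(46 − 22)(120) = 1440.

Producer surplus = 1440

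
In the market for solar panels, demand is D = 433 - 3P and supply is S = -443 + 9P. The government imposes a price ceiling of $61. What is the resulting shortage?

Equilibrium price would be P* = 73, so the ceiling at 61 binds.
At P = 61: D = 433 − 3(61) = 250, S = -443 + 9(61) = 106.
Shortage = 250 − 106 = 144.

Shortage = 144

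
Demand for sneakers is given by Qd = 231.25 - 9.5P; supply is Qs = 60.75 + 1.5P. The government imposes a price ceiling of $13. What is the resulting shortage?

Equilibrium price would be P* = 15.5, so the ceiling at 13 binds.
At P = 13: Qd = 231.25 − 9.5(13) = 107.75, Qs = 60.75 + 1.5(13) = 80.25.
Shortage = 107.75 − 80.25 = 27.5.

Shortage = 27.5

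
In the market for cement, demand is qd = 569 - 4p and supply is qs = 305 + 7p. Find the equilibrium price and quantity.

Set qd = qs: 569 - 4p = 305 + 7p.
264 = 11p, so p* = 24.
q* = 569 − 4(24) = 473.

p* = 24, q* = 473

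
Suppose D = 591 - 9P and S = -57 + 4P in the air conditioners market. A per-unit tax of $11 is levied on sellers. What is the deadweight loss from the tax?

Pre-tax equilibrium: P* = 648/13, Q* = 1851/13.
Tax on sellers shifts supply to S = -57 + 4(P − 11) = -101 + 4P.
591 - 9P = -101 + 4P gives buyer price Pb = 692/13; sellers receive Ps = 692/13 − 11 = 549/13.
New quantity: Q = 591 − 9(692/13) = 1455/13.
DWL = ½ × 11 × (1851/13 − 1455/13) = 2178/13.

Deadweight loss = 2178/13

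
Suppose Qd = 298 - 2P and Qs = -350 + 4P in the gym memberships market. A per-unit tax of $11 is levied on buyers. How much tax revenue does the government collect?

Pre-tax equilibrium: P* = 108, Q* = 82.
Tax on buyers shifts demand to Qd = 298 − 2(P + 11) = 276 - 2P.
276 - 2P = -350 + 4P gives seller price Ps = 313/3; buyers pay Pb = 313/3 + 11 = 346/3.
New quantity: Q = 298 − 2(346/3) = 202/3.
Revenue = 11 × 202/3 = 2222/3.

Tax revenue = 2222/3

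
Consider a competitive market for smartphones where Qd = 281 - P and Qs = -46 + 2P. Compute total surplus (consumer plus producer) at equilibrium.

Equilibrium: 281 - P = -46 + 2P gives P* = 109, Q* = 172.
Demand choke price: P = 281; supply starts at P = 23.
CS = ½(281 − 109)(172) = 14792; PS = ½(109 − 23)(172) = 7396.

Total surplus = 22188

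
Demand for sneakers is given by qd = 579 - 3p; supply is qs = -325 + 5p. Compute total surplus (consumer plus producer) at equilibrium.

Total surplus = 15360

Equilibrium: 579 - 3p = -325 + 5p gives p* = 113, q* = 240.
Demand choke price: p = 193; supply starts at p = 65.
CS = ½(193 − 113)(240) = 9600; PS = ½(113 − 65)(240) = 5760.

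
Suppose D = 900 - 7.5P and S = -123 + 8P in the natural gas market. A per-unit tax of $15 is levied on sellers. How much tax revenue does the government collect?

Tax revenue = 161325/31

Pre-tax equilibrium: P* = 66, Q* = 405.
Tax on sellers shifts supply to S = -123 + 8(P − 15) = -243 + 8P.
900 - 7.5P = -243 + 8P gives buyer price Pb = 2286/31; sellers receive Ps = 2286/31 − 15 = 1821/31.
New quantity: Q = 900 − 7.5(2286/31) = 10755/31.
Revenue = 15 × 10755/31 = 161325/31.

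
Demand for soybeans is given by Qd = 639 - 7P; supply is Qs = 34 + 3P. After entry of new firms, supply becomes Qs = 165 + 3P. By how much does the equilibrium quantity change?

Original equilibrium: P* = 60.5, Q* = 215.5.
New equilibrium: 639 - 7P = 165 + 3P, so 474 = 10P and P' = 47.4; Q' = 639 − 7(47.4) = 307.2.
Change in quantity: 307.2 − 215.5 = 91.7.

ΔQ = 91.7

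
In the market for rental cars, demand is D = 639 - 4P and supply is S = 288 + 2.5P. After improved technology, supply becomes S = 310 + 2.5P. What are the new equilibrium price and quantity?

Original equilibrium: P* = 54, Q* = 423.
New equilibrium: 639 - 4P = 310 + 2.5P, so 329 = 6.5P and P' = 658/13; Q' = 639 − 4(658/13) = 5675/13.

P' = 658/13, Q' = 5675/13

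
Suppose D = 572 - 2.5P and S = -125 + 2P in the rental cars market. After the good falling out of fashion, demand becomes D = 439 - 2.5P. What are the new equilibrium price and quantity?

Original equilibrium: P* = 1394/9, Q* = 1663/9.
New equilibrium: 439 - 2.5P = -125 + 2P, so 564 = 4.5P and P' = 376/3; Q' = 439 − 2.5(376/3) = 377/3.

P' = 376/3, Q' = 377/3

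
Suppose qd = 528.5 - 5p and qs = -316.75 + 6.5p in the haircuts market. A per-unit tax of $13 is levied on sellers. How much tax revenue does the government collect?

Pre-tax equilibrium: p* = 73.5, q* = 161.
Tax on sellers shifts supply to qs = -316.75 + 6.5(p − 13) = -401.25 + 6.5p.
528.5 - 5p = -401.25 + 6.5p gives buyer price pb = 3719/46; sellers receive ps = 3719/46 − 13 = 3121/46.
New quantity: q = 528.5 − 5(3719/46) = 2858/23.
Revenue = 13 × 2858/23 = 37154/23.

Tax revenue = 37154/23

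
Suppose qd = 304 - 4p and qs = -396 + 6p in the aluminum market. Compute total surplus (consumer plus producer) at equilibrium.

Equilibrium: 304 - 4p = -396 + 6p gives p* = 70, q* = 24.
Demand choke price: p = 76; supply starts at p = 66.
CS = ½(76 − 70)(24) = 72; PS = ½(70 − 66)(24) = 48.

Total surplus = 120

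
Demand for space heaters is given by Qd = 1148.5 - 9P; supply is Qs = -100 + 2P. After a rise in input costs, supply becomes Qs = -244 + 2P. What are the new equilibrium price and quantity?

Original equilibrium: P* = 113.5, Q* = 127.
New equilibrium: 1148.5 - 9P = -244 + 2P, so 1392.5 = 11P and P' = 2785/22; Q' = 1148.5 − 9(2785/22) = 101/11.

P' = 2785/22, Q' = 101/11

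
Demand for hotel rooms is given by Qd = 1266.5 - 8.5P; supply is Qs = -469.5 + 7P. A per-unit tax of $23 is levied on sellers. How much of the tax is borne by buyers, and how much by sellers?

Pre-tax equilibrium: P* = 112, Q* = 314.5.
Tax on sellers shifts supply to Qs = -469.5 + 7(P − 23) = -630.5 + 7P.
1266.5 - 8.5P = -630.5 + 7P gives buyer price Pb = 3794/31; sellers receive Ps = 3794/31 − 23 = 3081/31.
New quantity: Q = 1266.5 − 8.5(3794/31) = 14025/62.
Buyer burden = 3794/31 − 112 = 322/31; seller burden = 112 − 3081/31 = 391/31.

Buyers bear 322/31, sellers bear 391/31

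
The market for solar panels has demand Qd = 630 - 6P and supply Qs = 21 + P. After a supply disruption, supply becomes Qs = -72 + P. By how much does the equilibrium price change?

ΔP = 93/7

Original equilibrium: P* = 87, Q* = 108.
New equilibrium: 630 - 6P = -72 + P, so 702 = 7P and P' = 702/7; Q' = 630 − 6(702/7) = 198/7.
Change in price: 702/7 − 87 = 93/7.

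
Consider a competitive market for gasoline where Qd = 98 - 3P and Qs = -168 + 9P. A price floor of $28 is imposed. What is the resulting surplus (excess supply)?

Equilibrium price would be P* = 133/6, so the floor at 28 binds.
At P = 28: Qd = 14, Qs = 84.
Surplus = 84 − 14 = 70.

Surplus = 70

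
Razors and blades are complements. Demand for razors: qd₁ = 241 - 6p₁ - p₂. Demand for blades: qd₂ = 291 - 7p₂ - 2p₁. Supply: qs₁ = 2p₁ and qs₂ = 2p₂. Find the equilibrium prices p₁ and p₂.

Market 1: 241 - 6p₁ - p₂ = 2p₁ → 8p₁ + p₂ = 241.
Market 2: 9p₂ + 2p₁ = 291.
Eliminating p₂: 9×(1) − 1×(2) gives 70p₁ = 1878, so p₁ = 939/35.
Back-substitute into (2): p₂ = (291 − 2×939/35) / 9 = 923/35.

p₁ = 939/35, p₂ = 923/35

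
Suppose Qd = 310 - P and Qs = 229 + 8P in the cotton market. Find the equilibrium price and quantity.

P* = 9, Q* = 301

Set Qd = Qs: 310 - P = 229 + 8P.
81 = 9P, so P* = 9.
Q* = 310 − 1(9) = 301.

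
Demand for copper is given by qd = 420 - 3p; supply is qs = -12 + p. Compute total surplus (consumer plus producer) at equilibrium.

Total surplus = 6144

Equilibrium: 420 - 3p = -12 + p gives p* = 108, q* = 96.
Demand choke price: p = 140; supply starts at p = 12.
CS = ½(140 − 108)(96) = 1536; PS = ½(108 − 12)(96) = 4608.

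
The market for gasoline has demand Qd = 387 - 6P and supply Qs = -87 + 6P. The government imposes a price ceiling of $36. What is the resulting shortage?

Shortage = 42

Equilibrium price would be P* = 39.5, so the ceiling at 36 binds.
At P = 36: Qd = 387 − 6(36) = 171, Qs = -87 + 6(36) = 129.
Shortage = 171 − 129 = 42.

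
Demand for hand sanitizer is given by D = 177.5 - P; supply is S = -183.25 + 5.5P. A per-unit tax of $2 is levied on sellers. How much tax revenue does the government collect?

Pre-tax equilibrium: P* = 55.5, Q* = 122.
Tax on sellers shifts supply to S = -183.25 + 5.5(P − 2) = -194.25 + 5.5P.
177.5 - P = -194.25 + 5.5P gives buyer price Pb = 1487/26; sellers receive Ps = 1487/26 − 2 = 1435/26.
New quantity: Q = 177.5 − 1(1487/26) = 1564/13.
Revenue = 2 × 1564/13 = 3128/13.

Tax revenue = 3128/13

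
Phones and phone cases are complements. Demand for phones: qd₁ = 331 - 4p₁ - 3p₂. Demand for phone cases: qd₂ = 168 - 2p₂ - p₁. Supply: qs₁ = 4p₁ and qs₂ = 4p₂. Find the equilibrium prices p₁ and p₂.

p₁ = 494/15, p₂ = 1013/45

Market 1: 331 - 4p₁ - 3p₂ = 4p₁ → 8p₁ + 3p₂ = 331.
Market 2: 6p₂ + p₁ = 168.
Eliminating p₂: 6×(1) − 3×(2) gives 45p₁ = 1482, so p₁ = 494/15.
Back-substitute into (2): p₂ = (168 − 1×494/15) / 6 = 1013/45.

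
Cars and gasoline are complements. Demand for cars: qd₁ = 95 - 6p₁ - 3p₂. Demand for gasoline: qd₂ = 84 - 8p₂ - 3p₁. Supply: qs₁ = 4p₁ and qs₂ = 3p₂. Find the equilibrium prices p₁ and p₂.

Market 1: 95 - 6p₁ - 3p₂ = 4p₁ → 10p₁ + 3p₂ = 95.
Market 2: 11p₂ + 3p₁ = 84.
Eliminating p₂: 11×(1) − 3×(2) gives 101p₁ = 793, so p₁ = 793/101.
Back-substitute into (2): p₂ = (84 − 3×793/101) / 11 = 555/101.

p₁ = 793/101, p₂ = 555/101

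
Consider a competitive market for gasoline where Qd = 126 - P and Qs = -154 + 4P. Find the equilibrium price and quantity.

Set Qd = Qs: 126 - P = -154 + 4P.
280 = 5P, so P* = 56.
Q* = 126 − 1(56) = 70.

P* = 56, Q* = 70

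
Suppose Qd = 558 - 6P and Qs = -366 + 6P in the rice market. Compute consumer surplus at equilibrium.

Equilibrium: 558 - 6P = -366 + 6P gives P* = 77, Q* = 96.
Demand choke price (Qd = 0): P = 93.
CS = ½(93 − 77)(96) = 768.

Consumer surplus = 768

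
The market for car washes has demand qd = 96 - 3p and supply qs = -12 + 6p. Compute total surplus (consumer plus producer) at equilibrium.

Total surplus = 900

Equilibrium: 96 - 3p = -12 + 6p gives p* = 12, q* = 60.
Demand choke price: p = 32; supply starts at p = 2.
CS = ½(32 − 12)(60) = 600; PS = ½(12 − 2)(60) = 300.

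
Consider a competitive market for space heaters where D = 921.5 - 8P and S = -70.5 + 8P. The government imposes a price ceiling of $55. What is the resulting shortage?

Equilibrium price would be P* = 62, so the ceiling at 55 binds.
At P = 55: D = 921.5 − 8(55) = 481.5, S = -70.5 + 8(55) = 369.5.
Shortage = 481.5 − 369.5 = 112.

Shortage = 112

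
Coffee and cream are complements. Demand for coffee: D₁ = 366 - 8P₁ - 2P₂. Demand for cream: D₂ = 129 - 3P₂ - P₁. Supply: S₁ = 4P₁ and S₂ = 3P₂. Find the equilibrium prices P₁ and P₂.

P₁ = 969/35, P₂ = 591/35

Market 1: 366 - 8P₁ - 2P₂ = 4P₁ → 12P₁ + 2P₂ = 366.
Market 2: 6P₂ + P₁ = 129.
Eliminating P₂: 6×(1) − 2×(2) gives 70P₁ = 1938, so P₁ = 969/35.
Back-substitute into (2): P₂ = (129 − 1×969/35) / 6 = 591/35.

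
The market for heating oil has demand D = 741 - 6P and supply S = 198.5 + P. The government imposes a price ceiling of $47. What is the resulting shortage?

Equilibrium price would be P* = 77.5, so the ceiling at 47 binds.
At P = 47: D = 741 − 6(47) = 459, S = 198.5 + 1(47) = 245.5.
Shortage = 459 − 245.5 = 213.5.

Shortage = 213.5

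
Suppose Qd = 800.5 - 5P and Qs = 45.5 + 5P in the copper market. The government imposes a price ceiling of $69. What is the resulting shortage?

Equilibrium price would be P* = 75.5, so the ceiling at 69 binds.
At P = 69: Qd = 800.5 − 5(69) = 455.5, Qs = 45.5 + 5(69) = 390.5.
Shortage = 455.5 − 390.5 = 65.

Shortage = 65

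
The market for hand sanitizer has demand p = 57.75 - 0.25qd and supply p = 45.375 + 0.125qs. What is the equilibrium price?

p* = 49.5

Set the two price expressions equal: 57.75 - 0.25q = 45.375 + 0.125q.
12.375 = 0.375q, so q* = 33.
p* = 57.75 − (0.25)(33) = 49.5.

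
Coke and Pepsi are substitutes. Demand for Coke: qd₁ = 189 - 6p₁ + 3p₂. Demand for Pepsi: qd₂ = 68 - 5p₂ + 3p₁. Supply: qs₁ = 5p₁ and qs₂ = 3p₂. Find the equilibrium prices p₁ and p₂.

p₁ = 1716/79, p₂ = 1315/79

Market 1: 189 - 6p₁ + 3p₂ = 5p₁ → 11p₁ - 3p₂ = 189.
Market 2: 8p₂ - 3p₁ = 68.
Eliminating p₂: 8×(1) + 3×(2) gives 79p₁ = 1716, so p₁ = 1716/79.
Back-substitute into (2): p₂ = (68 + 3×1716/79) / 8 = 1315/79.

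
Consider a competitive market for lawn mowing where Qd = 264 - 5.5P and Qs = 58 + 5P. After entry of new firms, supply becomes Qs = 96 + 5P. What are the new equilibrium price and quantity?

Original equilibrium: P* = 412/21, Q* = 3278/21.
New equilibrium: 264 - 5.5P = 96 + 5P, so 168 = 10.5P and P' = 16; Q' = 264 − 5.5(16) = 176.

P' = 16, Q' = 176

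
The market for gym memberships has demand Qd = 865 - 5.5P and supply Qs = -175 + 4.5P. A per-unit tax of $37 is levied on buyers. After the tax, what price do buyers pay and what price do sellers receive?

Pre-tax equilibrium: P* = 104, Q* = 293.
Tax on buyers shifts demand to Qd = 865 − 5.5(P + 37) = 661.5 - 5.5P.
661.5 - 5.5P = -175 + 4.5P gives seller price Ps = 83.65; buyers pay Pb = 83.65 + 37 = 120.65.
New quantity: Q = 865 − 5.5(120.65) = 201.425.

Buyers pay $120.65, sellers receive $83.65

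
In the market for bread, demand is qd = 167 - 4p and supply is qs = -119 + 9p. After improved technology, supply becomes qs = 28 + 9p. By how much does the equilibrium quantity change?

Δq = 588/13

Original equilibrium: p* = 22, q* = 79.
New equilibrium: 167 - 4p = 28 + 9p, so 139 = 13p and p' = 139/13; q' = 167 − 4(139/13) = 1615/13.
Change in quantity: 1615/13 − 79 = 588/13.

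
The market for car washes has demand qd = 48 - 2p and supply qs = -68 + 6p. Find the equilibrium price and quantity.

Set qd = qs: 48 - 2p = -68 + 6p.
116 = 8p, so p* = 14.5.
q* = 48 − 2(14.5) = 19.

p* = 14.5, q* = 19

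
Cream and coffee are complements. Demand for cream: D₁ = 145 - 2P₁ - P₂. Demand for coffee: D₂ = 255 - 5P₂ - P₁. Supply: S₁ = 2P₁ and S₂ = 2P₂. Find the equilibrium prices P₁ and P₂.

P₁ = 760/27, P₂ = 875/27

Market 1: 145 - 2P₁ - P₂ = 2P₁ → 4P₁ + P₂ = 145.
Market 2: 7P₂ + P₁ = 255.
Eliminating P₂: 7×(1) − 1×(2) gives 27P₁ = 760, so P₁ = 760/27.
Back-substitute into (2): P₂ = (255 − 1×760/27) / 7 = 875/27.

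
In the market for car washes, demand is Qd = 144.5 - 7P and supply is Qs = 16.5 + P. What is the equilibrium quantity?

Set Qd = Qs: 144.5 - 7P = 16.5 + P.
128 = 8P, so P* = 16.
Q* = 144.5 − 7(16) = 32.5.

Q* = 32.5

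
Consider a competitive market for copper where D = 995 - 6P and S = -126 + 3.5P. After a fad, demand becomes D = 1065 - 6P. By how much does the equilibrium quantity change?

Original equilibrium: P* = 118, Q* = 287.
New equilibrium: 1065 - 6P = -126 + 3.5P, so 1191 = 9.5P and P' = 2382/19; Q' = 1065 − 6(2382/19) = 5943/19.
Change in quantity: 5943/19 − 287 = 490/19.

ΔQ = 490/19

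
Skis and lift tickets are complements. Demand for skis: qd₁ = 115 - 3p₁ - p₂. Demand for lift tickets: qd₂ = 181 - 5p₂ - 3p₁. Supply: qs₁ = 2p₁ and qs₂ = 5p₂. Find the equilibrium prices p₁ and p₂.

p₁ = 969/47, p₂ = 560/47

Market 1: 115 - 3p₁ - p₂ = 2p₁ → 5p₁ + p₂ = 115.
Market 2: 10p₂ + 3p₁ = 181.
Eliminating p₂: 10×(1) − 1×(2) gives 47p₁ = 969, so p₁ = 969/47.
Back-substitute into (2): p₂ = (181 − 3×969/47) / 10 = 560/47.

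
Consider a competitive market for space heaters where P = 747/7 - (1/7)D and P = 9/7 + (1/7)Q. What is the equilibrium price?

P* = 54

Set the two price expressions equal: 747/7 - (1/7)Q = 9/7 + (1/7)Q.
738/7 = (2/7)Q, so Q* = 369.
P* = 747/7 − (1/7)(369) = 54.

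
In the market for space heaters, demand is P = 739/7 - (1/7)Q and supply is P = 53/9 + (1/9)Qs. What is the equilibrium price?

P* = 49.5

Set the two price expressions equal: 739/7 - (1/7)Q = 53/9 + (1/9)Q.
6280/63 = (16/63)Q, so Q* = 392.5.
P* = 739/7 − (1/7)(392.5) = 49.5.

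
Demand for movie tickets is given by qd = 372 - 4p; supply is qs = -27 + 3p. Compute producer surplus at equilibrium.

Equilibrium: 372 - 4p = -27 + 3p gives p* = 57, q* = 144.
Supply starts at p = 9 (where qs = 0).
PS = ½(57 − 9)(144) = 3456.

Producer surplus = 3456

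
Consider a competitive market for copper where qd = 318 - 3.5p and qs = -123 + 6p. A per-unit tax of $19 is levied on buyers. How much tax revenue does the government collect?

Tax revenue = 2157

Pre-tax equilibrium: p* = 882/19, q* = 2955/19.
Tax on buyers shifts demand to qd = 318 − 3.5(p + 19) = 251.5 - 3.5p.
251.5 - 3.5p = -123 + 6p gives seller price ps = 749/19; buyers pay pb = 749/19 + 19 = 1110/19.
New quantity: q = 318 − 3.5(1110/19) = 2157/19.
Revenue = 19 × 2157/19 = 2157.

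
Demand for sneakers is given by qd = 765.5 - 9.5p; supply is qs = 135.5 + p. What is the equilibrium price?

Set qd = qs: 765.5 - 9.5p = 135.5 + p.
630 = 10.5p, so p* = 60.
q* = 765.5 − 9.5(60) = 195.5.

p* = 60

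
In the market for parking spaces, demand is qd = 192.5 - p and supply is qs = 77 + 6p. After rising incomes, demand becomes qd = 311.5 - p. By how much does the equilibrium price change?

Original equilibrium: p* = 16.5, q* = 176.
New equilibrium: 311.5 - p = 77 + 6p, so 234.5 = 7p and p' = 33.5; q' = 311.5 − 1(33.5) = 278.
Change in price: 33.5 − 16.5 = 17.

Δp = 17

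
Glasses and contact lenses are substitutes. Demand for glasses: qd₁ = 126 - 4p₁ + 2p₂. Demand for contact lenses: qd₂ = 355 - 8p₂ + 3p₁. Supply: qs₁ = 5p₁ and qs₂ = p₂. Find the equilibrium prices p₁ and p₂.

p₁ = 1844/75, p₂ = 47.64

Market 1: 126 - 4p₁ + 2p₂ = 5p₁ → 9p₁ - 2p₂ = 126.
Market 2: 9p₂ - 3p₁ = 355.
Eliminating p₂: 9×(1) + 2×(2) gives 75p₁ = 1844, so p₁ = 1844/75.
Back-substitute into (2): p₂ = (355 + 3×1844/75) / 9 = 47.64.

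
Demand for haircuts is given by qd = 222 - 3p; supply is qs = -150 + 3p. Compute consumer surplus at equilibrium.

Consumer surplus = 216

Equilibrium: 222 - 3p = -150 + 3p gives p* = 62, q* = 36.
Demand choke price (qd = 0): p = 74.
CS = ½(74 − 62)(36) = 216.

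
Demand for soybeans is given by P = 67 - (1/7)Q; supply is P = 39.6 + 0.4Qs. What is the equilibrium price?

P* = 1136/19

Set the two price expressions equal: 67 - (1/7)Q = 39.6 + 0.4Q.
27.4 = (19/35)Q, so Q* = 959/19.
P* = 67 − (1/7)(959/19) = 1136/19.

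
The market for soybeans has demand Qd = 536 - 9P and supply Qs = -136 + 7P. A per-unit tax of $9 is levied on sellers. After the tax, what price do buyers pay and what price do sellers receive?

Pre-tax equilibrium: P* = 42, Q* = 158.
Tax on sellers shifts supply to Qs = -136 + 7(P − 9) = -199 + 7P.
536 - 9P = -199 + 7P gives buyer price Pb = 45.9375; sellers receive Ps = 45.9375 − 9 = 36.9375.
New quantity: Q = 536 − 9(45.9375) = 122.5625.

Buyers pay $45.9375, sellers receive $36.9375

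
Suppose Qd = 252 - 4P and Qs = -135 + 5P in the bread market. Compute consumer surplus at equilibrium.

Equilibrium: 252 - 4P = -135 + 5P gives P* = 43, Q* = 80.
Demand choke price (Qd = 0): P = 63.
CS = ½(63 − 43)(80) = 800.

Consumer surplus = 800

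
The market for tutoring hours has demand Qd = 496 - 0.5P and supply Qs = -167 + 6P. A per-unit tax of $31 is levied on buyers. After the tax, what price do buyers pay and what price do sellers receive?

Pre-tax equilibrium: P* = 102, Q* = 445.
Tax on buyers shifts demand to Qd = 496 − 0.5(P + 31) = 480.5 - 0.5P.
480.5 - 0.5P = -167 + 6P gives seller price Ps = 1295/13; buyers pay Pb = 1295/13 + 31 = 1698/13.
New quantity: Q = 496 − 0.5(1698/13) = 5599/13.

Buyers pay 1698/13, sellers receive 1295/13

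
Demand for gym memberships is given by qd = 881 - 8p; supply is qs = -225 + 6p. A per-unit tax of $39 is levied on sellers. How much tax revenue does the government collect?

Tax revenue = 31473/7

Pre-tax equilibrium: p* = 79, q* = 249.
Tax on sellers shifts supply to qs = -225 + 6(p − 39) = -459 + 6p.
881 - 8p = -459 + 6p gives buyer price pb = 670/7; sellers receive ps = 670/7 − 39 = 397/7.
New quantity: q = 881 − 8(670/7) = 807/7.
Revenue = 39 × 807/7 = 31473/7.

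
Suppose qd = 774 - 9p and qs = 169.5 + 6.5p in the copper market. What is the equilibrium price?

Set qd = qs: 774 - 9p = 169.5 + 6.5p.
604.5 = 15.5p, so p* = 39.
q* = 774 − 9(39) = 423.

p* = 39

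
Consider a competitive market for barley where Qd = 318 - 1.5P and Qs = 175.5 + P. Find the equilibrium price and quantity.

P* = 57, Q* = 232.5

Set Qd = Qs: 318 - 1.5P = 175.5 + P.
142.5 = 2.5P, so P* = 57.
Q* = 318 − 1.5(57) = 232.5.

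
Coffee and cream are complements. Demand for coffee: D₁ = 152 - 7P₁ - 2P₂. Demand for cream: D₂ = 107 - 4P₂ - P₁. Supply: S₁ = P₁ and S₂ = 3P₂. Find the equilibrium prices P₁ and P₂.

Market 1: 152 - 7P₁ - 2P₂ = P₁ → 8P₁ + 2P₂ = 152.
Market 2: 7P₂ + P₁ = 107.
Eliminating P₂: 7×(1) − 2×(2) gives 54P₁ = 850, so P₁ = 425/27.
Back-substitute into (2): P₂ = (107 − 1×425/27) / 7 = 352/27.

P₁ = 425/27, P₂ = 352/27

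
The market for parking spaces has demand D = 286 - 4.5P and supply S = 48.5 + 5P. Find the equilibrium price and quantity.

Set D = S: 286 - 4.5P = 48.5 + 5P.
237.5 = 9.5P, so P* = 25.
Q* = 286 − 4.5(25) = 173.5.

P* = 25, Q* = 173.5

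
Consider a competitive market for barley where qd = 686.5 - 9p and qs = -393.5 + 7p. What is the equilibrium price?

p* = 67.5

Set qd = qs: 686.5 - 9p = -393.5 + 7p.
1080 = 16p, so p* = 67.5.
q* = 686.5 − 9(67.5) = 79.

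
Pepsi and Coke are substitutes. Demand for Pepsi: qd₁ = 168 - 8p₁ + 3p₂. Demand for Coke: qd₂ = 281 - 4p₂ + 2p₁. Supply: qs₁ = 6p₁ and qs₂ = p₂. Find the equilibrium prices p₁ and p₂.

Market 1: 168 - 8p₁ + 3p₂ = 6p₁ → 14p₁ - 3p₂ = 168.
Market 2: 5p₂ - 2p₁ = 281.
Eliminating p₂: 5×(1) + 3×(2) gives 64p₁ = 1683, so p₁ = 26.296875.
Back-substitute into (2): p₂ = (281 + 2×26.296875) / 5 = 66.71875.

p₁ = 26.296875, p₂ = 66.71875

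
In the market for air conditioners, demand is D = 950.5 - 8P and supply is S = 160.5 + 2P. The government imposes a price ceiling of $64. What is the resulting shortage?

Equilibrium price would be P* = 79, so the ceiling at 64 binds.
At P = 64: D = 950.5 − 8(64) = 438.5, S = 160.5 + 2(64) = 288.5.
Shortage = 438.5 − 288.5 = 150.

Shortage = 150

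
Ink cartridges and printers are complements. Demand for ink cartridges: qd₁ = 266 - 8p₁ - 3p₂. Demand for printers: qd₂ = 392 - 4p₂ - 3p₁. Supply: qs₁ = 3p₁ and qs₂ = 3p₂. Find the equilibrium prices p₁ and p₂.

Market 1: 266 - 8p₁ - 3p₂ = 3p₁ → 11p₁ + 3p₂ = 266.
Market 2: 7p₂ + 3p₁ = 392.
Eliminating p₂: 7×(1) − 3×(2) gives 68p₁ = 686, so p₁ = 343/34.
Back-substitute into (2): p₂ = (392 − 3×343/34) / 7 = 1757/34.

p₁ = 343/34, p₂ = 1757/34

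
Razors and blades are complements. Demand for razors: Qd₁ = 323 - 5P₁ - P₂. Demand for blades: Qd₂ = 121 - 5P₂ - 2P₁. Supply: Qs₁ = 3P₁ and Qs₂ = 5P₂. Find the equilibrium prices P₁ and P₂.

P₁ = 3109/78, P₂ = 161/39

Market 1: 323 - 5P₁ - P₂ = 3P₁ → 8P₁ + P₂ = 323.
Market 2: 10P₂ + 2P₁ = 121.
Eliminating P₂: 10×(1) − 1×(2) gives 78P₁ = 3109, so P₁ = 3109/78.
Back-substitute into (2): P₂ = (121 − 2×3109/78) / 10 = 161/39.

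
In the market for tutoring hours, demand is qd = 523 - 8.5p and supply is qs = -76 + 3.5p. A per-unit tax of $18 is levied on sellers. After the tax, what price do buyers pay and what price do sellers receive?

Pre-tax equilibrium: p* = 599/12, q* = 2369/24.
Tax on sellers shifts supply to qs = -76 + 3.5(p − 18) = -139 + 3.5p.
523 - 8.5p = -139 + 3.5p gives buyer price pb = 331/6; sellers receive ps = 331/6 − 18 = 223/6.
New quantity: q = 523 − 8.5(331/6) = 649/12.

Buyers pay 331/6, sellers receive 223/6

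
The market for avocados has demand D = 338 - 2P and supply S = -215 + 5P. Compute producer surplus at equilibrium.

Equilibrium: 338 - 2P = -215 + 5P gives P* = 79, Q* = 180.
Supply starts at P = 43 (where S = 0).
PS = ½(79 − 43)(180) = 3240.

Producer surplus = 3240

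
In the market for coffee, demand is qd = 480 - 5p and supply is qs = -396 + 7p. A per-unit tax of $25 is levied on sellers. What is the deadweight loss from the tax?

Pre-tax equilibrium: p* = 73, q* = 115.
Tax on sellers shifts supply to qs = -396 + 7(p − 25) = -571 + 7p.
480 - 5p = -571 + 7p gives buyer price pb = 1051/12; sellers receive ps = 1051/12 − 25 = 751/12.
New quantity: q = 480 − 5(1051/12) = 505/12.
DWL = ½ × 25 × (115 − 505/12) = 21875/24.

Deadweight loss = 21875/24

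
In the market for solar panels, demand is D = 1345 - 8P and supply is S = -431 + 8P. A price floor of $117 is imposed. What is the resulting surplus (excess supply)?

Surplus = 96

Equilibrium price would be P* = 111, so the floor at 117 binds.
At P = 117: D = 409, S = 505.
Surplus = 505 − 409 = 96.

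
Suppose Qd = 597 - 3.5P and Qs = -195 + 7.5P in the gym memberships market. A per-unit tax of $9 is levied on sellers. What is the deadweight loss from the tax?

Pre-tax equilibrium: P* = 72, Q* = 345.
Tax on sellers shifts supply to Qs = -195 + 7.5(P − 9) = -262.5 + 7.5P.
597 - 3.5P = -262.5 + 7.5P gives buyer price Pb = 1719/22; sellers receive Ps = 1719/22 − 9 = 1521/22.
New quantity: Q = 597 − 3.5(1719/22) = 14235/44.
DWL = ½ × 9 × (345 − 14235/44) = 8505/88.

Deadweight loss = 8505/88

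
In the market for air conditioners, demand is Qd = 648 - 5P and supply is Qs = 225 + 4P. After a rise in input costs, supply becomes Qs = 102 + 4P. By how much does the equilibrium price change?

Original equilibrium: P* = 47, Q* = 413.
New equilibrium: 648 - 5P = 102 + 4P, so 546 = 9P and P' = 182/3; Q' = 648 − 5(182/3) = 1034/3.
Change in price: 182/3 − 47 = 41/3.

ΔP = 41/3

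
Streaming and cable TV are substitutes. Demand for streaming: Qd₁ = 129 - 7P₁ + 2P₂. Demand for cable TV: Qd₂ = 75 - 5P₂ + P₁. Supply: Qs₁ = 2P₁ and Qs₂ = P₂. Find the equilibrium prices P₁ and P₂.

Market 1: 129 - 7P₁ + 2P₂ = 2P₁ → 9P₁ - 2P₂ = 129.
Market 2: 6P₂ - P₁ = 75.
Eliminating P₂: 6×(1) + 2×(2) gives 52P₁ = 924, so P₁ = 231/13.
Back-substitute into (2): P₂ = (75 + 1×231/13) / 6 = 201/13.

P₁ = 231/13, P₂ = 201/13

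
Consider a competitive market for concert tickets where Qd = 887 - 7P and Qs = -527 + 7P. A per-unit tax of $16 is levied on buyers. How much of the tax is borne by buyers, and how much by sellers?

Pre-tax equilibrium: P* = 101, Q* = 180.
Tax on buyers shifts demand to Qd = 887 − 7(P + 16) = 775 - 7P.
775 - 7P = -527 + 7P gives seller price Ps = 93; buyers pay Pb = 93 + 16 = 109.
New quantity: Q = 887 − 7(109) = 124.
Buyer burden = 109 − 101 = 8; seller burden = 101 − 93 = 8.

Buyers bear $8, sellers bear $8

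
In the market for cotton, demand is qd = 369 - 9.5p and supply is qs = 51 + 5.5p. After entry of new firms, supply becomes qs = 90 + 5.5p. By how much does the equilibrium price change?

Original equilibrium: p* = 21.2, q* = 167.6.
New equilibrium: 369 - 9.5p = 90 + 5.5p, so 279 = 15p and p' = 18.6; q' = 369 − 9.5(18.6) = 192.3.
Change in price: 18.6 − 21.2 = -2.6.

Δp = -2.6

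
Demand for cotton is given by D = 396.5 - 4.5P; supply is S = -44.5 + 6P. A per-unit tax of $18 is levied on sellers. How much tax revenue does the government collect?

Tax revenue = 20313/7

Pre-tax equilibrium: P* = 42, Q* = 207.5.
Tax on sellers shifts supply to S = -44.5 + 6(P − 18) = -152.5 + 6P.
396.5 - 4.5P = -152.5 + 6P gives buyer price Pb = 366/7; sellers receive Ps = 366/7 − 18 = 240/7.
New quantity: Q = 396.5 − 4.5(366/7) = 2257/14.
Revenue = 18 × 2257/14 = 20313/7.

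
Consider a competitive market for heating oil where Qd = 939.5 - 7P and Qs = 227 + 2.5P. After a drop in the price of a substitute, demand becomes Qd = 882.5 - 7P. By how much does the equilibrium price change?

ΔP = -6

Original equilibrium: P* = 75, Q* = 414.5.
New equilibrium: 882.5 - 7P = 227 + 2.5P, so 655.5 = 9.5P and P' = 69; Q' = 882.5 − 7(69) = 399.5.
Change in price: 69 − 75 = -6.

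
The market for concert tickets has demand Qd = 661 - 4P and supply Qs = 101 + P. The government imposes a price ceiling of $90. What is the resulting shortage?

Shortage = 110

Equilibrium price would be P* = 112, so the ceiling at 90 binds.
At P = 90: Qd = 661 − 4(90) = 301, Qs = 101 + 1(90) = 191.
Shortage = 301 − 191 = 110.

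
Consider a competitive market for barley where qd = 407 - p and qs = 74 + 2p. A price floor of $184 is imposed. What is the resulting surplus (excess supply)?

Equilibrium price would be p* = 111, so the floor at 184 binds.
At p = 184: qd = 223, qs = 442.
Surplus = 442 − 223 = 219.

Surplus = 219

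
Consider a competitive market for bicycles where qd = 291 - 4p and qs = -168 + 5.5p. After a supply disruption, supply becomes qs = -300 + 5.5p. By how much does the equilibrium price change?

Original equilibrium: p* = 918/19, q* = 1857/19.
New equilibrium: 291 - 4p = -300 + 5.5p, so 591 = 9.5p and p' = 1182/19; q' = 291 − 4(1182/19) = 801/19.
Change in price: 1182/19 − 918/19 = 264/19.

Δp = 264/19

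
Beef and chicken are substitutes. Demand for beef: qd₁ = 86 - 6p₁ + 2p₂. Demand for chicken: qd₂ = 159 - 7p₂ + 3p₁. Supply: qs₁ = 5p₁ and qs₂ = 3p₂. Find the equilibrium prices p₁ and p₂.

p₁ = 589/52, p₂ = 2007/104

Market 1: 86 - 6p₁ + 2p₂ = 5p₁ → 11p₁ - 2p₂ = 86.
Market 2: 10p₂ - 3p₁ = 159.
Eliminating p₂: 10×(1) + 2×(2) gives 104p₁ = 1178, so p₁ = 589/52.
Back-substitute into (2): p₂ = (159 + 3×589/52) / 10 = 2007/104.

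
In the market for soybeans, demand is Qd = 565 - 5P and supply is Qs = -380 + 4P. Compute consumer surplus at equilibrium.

Consumer surplus = 160

Equilibrium: 565 - 5P = -380 + 4P gives P* = 105, Q* = 40.
Demand choke price (Qd = 0): P = 113.
CS = ½(113 − 105)(40) = 160.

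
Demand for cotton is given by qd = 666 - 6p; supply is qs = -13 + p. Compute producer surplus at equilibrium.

Equilibrium: 666 - 6p = -13 + p gives p* = 97, q* = 84.
Supply starts at p = 13 (where qs = 0).
PS = ½(97 − 13)(84) = 3528.

Producer surplus = 3528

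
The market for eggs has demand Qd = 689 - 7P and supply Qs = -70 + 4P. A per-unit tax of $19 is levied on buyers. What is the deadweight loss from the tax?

Deadweight loss = 5054/11

Pre-tax equilibrium: P* = 69, Q* = 206.
Tax on buyers shifts demand to Qd = 689 − 7(P + 19) = 556 - 7P.
556 - 7P = -70 + 4P gives seller price Ps = 626/11; buyers pay Pb = 626/11 + 19 = 835/11.
New quantity: Q = 689 − 7(835/11) = 1734/11.
DWL = ½ × 19 × (206 − 1734/11) = 5054/11.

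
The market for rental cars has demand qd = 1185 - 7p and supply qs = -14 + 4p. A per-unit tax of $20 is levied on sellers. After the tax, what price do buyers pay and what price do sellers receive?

Pre-tax equilibrium: p* = 109, q* = 422.
Tax on sellers shifts supply to qs = -14 + 4(p − 20) = -94 + 4p.
1185 - 7p = -94 + 4p gives buyer price pb = 1279/11; sellers receive ps = 1279/11 − 20 = 1059/11.
New quantity: q = 1185 − 7(1279/11) = 4082/11.

Buyers pay 1279/11, sellers receive 1059/11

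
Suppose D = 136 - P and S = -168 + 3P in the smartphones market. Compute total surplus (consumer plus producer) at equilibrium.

Total surplus = 2400

Equilibrium: 136 - P = -168 + 3P gives P* = 76, Q* = 60.
Demand choke price: P = 136; supply starts at P = 56.
CS = ½(136 − 76)(60) = 1800; PS = ½(76 − 56)(60) = 600.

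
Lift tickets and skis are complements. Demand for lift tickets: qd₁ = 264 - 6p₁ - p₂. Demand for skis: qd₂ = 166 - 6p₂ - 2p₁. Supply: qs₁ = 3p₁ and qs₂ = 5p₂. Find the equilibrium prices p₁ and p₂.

p₁ = 2738/97, p₂ = 966/97

Market 1: 264 - 6p₁ - p₂ = 3p₁ → 9p₁ + p₂ = 264.
Market 2: 11p₂ + 2p₁ = 166.
Eliminating p₂: 11×(1) − 1×(2) gives 97p₁ = 2738, so p₁ = 2738/97.
Back-substitute into (2): p₂ = (166 − 2×2738/97) / 11 = 966/97.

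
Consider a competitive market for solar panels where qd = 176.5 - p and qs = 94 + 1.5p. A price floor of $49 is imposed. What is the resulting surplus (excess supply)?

Surplus = 40

Equilibrium price would be p* = 33, so the floor at 49 binds.
At p = 49: qd = 127.5, qs = 167.5.
Surplus = 167.5 − 127.5 = 40.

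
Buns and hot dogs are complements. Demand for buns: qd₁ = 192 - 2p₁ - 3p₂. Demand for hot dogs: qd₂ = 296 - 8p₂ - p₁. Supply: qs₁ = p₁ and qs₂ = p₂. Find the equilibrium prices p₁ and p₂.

p₁ = 35, p₂ = 29

Market 1: 192 - 2p₁ - 3p₂ = p₁ → 3p₁ + 3p₂ = 192.
Market 2: 9p₂ + p₁ = 296.
Eliminating p₂: 9×(1) − 3×(2) gives 24p₁ = 840, so p₁ = 35.
Back-substitute into (2): p₂ = (296 − 1×35) / 9 = 29.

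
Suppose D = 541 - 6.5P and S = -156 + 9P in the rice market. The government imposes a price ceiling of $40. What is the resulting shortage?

Shortage = 77

Equilibrium price would be P* = 1394/31, so the ceiling at 40 binds.
At P = 40: D = 541 − 6.5(40) = 281, S = -156 + 9(40) = 204.
Shortage = 281 − 204 = 77.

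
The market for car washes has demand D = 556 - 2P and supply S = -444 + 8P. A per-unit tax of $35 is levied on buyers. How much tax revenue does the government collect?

Pre-tax equilibrium: P* = 100, Q* = 356.
Tax on buyers shifts demand to D = 556 − 2(P + 35) = 486 - 2P.
486 - 2P = -444 + 8P gives seller price Ps = 93; buyers pay Pb = 93 + 35 = 128.
New quantity: Q = 556 − 2(128) = 300.
Revenue = 35 × 300 = 10500.

Tax revenue = 10500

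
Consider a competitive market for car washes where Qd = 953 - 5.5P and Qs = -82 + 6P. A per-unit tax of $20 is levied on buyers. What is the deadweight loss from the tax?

Pre-tax equilibrium: P* = 90, Q* = 458.
Tax on buyers shifts demand to Qd = 953 − 5.5(P + 20) = 843 - 5.5P.
843 - 5.5P = -82 + 6P gives seller price Ps = 1850/23; buyers pay Pb = 1850/23 + 20 = 2310/23.
New quantity: Q = 953 − 5.5(2310/23) = 9214/23.
DWL = ½ × 20 × (458 − 9214/23) = 13200/23.

Deadweight loss = 13200/23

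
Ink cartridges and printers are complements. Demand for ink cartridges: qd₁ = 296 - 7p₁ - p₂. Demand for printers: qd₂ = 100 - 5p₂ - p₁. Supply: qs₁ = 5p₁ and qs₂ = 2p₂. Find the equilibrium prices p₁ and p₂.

p₁ = 1972/83, p₂ = 904/83

Market 1: 296 - 7p₁ - p₂ = 5p₁ → 12p₁ + p₂ = 296.
Market 2: 7p₂ + p₁ = 100.
Eliminating p₂: 7×(1) − 1×(2) gives 83p₁ = 1972, so p₁ = 1972/83.
Back-substitute into (2): p₂ = (100 − 1×1972/83) / 7 = 904/83.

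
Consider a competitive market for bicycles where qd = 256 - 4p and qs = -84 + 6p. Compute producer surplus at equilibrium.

Equilibrium: 256 - 4p = -84 + 6p gives p* = 34, q* = 120.
Supply starts at p = 14 (where qs = 0).
PS = ½(34 − 14)(120) = 1200.

Producer surplus = 1200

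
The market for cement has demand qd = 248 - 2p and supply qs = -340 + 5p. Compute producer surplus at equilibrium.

Producer surplus = 640

Equilibrium: 248 - 2p = -340 + 5p gives p* = 84, q* = 80.
Supply starts at p = 68 (where qs = 0).
PS = ½(84 − 68)(80) = 640.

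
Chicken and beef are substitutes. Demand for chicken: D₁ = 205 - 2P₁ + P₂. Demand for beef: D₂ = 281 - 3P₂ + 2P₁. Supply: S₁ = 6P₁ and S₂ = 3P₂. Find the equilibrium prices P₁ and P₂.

P₁ = 1511/46, P₂ = 1329/23

Market 1: 205 - 2P₁ + P₂ = 6P₁ → 8P₁ - P₂ = 205.
Market 2: 6P₂ - 2P₁ = 281.
Eliminating P₂: 6×(1) + 1×(2) gives 46P₁ = 1511, so P₁ = 1511/46.
Back-substitute into (2): P₂ = (281 + 2×1511/46) / 6 = 1329/23.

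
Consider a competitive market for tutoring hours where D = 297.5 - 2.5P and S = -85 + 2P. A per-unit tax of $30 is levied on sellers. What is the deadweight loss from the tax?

Deadweight loss = 500

Pre-tax equilibrium: P* = 85, Q* = 85.
Tax on sellers shifts supply to S = -85 + 2(P − 30) = -145 + 2P.
297.5 - 2.5P = -145 + 2P gives buyer price Pb = 295/3; sellers receive Ps = 295/3 − 30 = 205/3.
New quantity: Q = 297.5 − 2.5(295/3) = 155/3.
DWL = ½ × 30 × (85 − 155/3) = 500.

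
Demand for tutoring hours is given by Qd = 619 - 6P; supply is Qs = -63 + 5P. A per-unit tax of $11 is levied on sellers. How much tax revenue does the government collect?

Tax revenue = 2387

Pre-tax equilibrium: P* = 62, Q* = 247.
Tax on sellers shifts supply to Qs = -63 + 5(P − 11) = -118 + 5P.
619 - 6P = -118 + 5P gives buyer price Pb = 67; sellers receive Ps = 67 − 11 = 56.
New quantity: Q = 619 − 6(67) = 217.
Revenue = 11 × 217 = 2387.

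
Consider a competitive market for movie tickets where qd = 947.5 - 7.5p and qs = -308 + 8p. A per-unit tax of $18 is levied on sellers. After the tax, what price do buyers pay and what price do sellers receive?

Pre-tax equilibrium: p* = 81, q* = 340.
Tax on sellers shifts supply to qs = -308 + 8(p − 18) = -452 + 8p.
947.5 - 7.5p = -452 + 8p gives buyer price pb = 2799/31; sellers receive ps = 2799/31 − 18 = 2241/31.
New quantity: q = 947.5 − 7.5(2799/31) = 8380/31.

Buyers pay 2799/31, sellers receive 2241/31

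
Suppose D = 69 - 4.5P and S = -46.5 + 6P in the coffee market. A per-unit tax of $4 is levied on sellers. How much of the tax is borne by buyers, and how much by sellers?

Buyers bear 16/7, sellers bear 12/7

Pre-tax equilibrium: P* = 11, Q* = 19.5.
Tax on sellers shifts supply to S = -46.5 + 6(P − 4) = -70.5 + 6P.
69 - 4.5P = -70.5 + 6P gives buyer price Pb = 93/7; sellers receive Ps = 93/7 − 4 = 65/7.
New quantity: Q = 69 − 4.5(93/7) = 129/14.
Buyer burden = 93/7 − 11 = 16/7; seller burden = 11 − 65/7 = 12/7.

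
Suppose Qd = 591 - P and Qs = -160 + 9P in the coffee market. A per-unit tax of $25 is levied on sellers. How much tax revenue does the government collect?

Tax revenue = 12335

Pre-tax equilibrium: P* = 75.1, Q* = 515.9.
Tax on sellers shifts supply to Qs = -160 + 9(P − 25) = -385 + 9P.
591 - P = -385 + 9P gives buyer price Pb = 97.6; sellers receive Ps = 97.6 − 25 = 72.6.
New quantity: Q = 591 − 1(97.6) = 493.4.
Revenue = 25 × 493.4 = 12335.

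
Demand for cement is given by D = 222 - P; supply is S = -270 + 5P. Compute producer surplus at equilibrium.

Producer surplus = 1960

Equilibrium: 222 - P = -270 + 5P gives P* = 82, Q* = 140.
Supply starts at P = 54 (where S = 0).
PS = ½(82 − 54)(140) = 1960.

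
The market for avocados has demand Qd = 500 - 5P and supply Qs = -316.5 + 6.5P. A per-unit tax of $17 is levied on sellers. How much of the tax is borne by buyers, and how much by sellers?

Buyers bear 221/23, sellers bear 170/23

Pre-tax equilibrium: P* = 71, Q* = 145.
Tax on sellers shifts supply to Qs = -316.5 + 6.5(P − 17) = -427 + 6.5P.
500 - 5P = -427 + 6.5P gives buyer price Pb = 1854/23; sellers receive Ps = 1854/23 − 17 = 1463/23.
New quantity: Q = 500 − 5(1854/23) = 2230/23.
Buyer burden = 1854/23 − 71 = 221/23; seller burden = 71 − 1463/23 = 170/23.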